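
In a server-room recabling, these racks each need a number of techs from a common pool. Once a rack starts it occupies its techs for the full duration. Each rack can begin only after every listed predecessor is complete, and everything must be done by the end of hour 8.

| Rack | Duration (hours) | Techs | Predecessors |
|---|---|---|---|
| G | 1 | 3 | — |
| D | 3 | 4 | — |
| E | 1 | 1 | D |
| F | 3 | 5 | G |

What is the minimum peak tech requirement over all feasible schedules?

5

Early-start (G@1, D@1, E@4, F@2) gives peak 9: h1:7  h2:9  h3:9  h4:6  h5:0  h6:0  h7:0  h8:0.
Shift D→2, E→5, F→6.
Schedule G@1, D@2, E@5, F@6: h1:3  h2:4  h3:4  h4:4  h5:1  h6:5  h7:5  h8:5 — peak 5.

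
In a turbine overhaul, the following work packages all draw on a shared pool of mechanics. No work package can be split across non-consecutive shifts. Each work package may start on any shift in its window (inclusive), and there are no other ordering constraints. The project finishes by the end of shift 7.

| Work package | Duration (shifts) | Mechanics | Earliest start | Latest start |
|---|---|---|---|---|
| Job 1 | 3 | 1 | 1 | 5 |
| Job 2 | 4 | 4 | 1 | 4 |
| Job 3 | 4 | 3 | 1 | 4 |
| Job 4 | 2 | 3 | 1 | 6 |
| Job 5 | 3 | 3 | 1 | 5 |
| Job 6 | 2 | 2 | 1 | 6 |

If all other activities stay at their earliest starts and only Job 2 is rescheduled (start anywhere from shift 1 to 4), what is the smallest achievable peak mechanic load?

Job 2@1: s1:16  s2:16  s3:11  s4:7  s5:0  s6:0  s7:0 → peak 16
Job 2@2: s1:12  s2:16  s3:11  s4:7  s5:4  s6:0  s7:0 → peak 16
Job 2@3: s1:12  s2:12  s3:11  s4:7  s5:4  s6:4  s7:0 → peak 12
Job 2@4: s1:12  s2:12  s3:7  s4:7  s5:4  s6:4  s7:4 → peak 12
Best is Job 2@3, peak 12.

12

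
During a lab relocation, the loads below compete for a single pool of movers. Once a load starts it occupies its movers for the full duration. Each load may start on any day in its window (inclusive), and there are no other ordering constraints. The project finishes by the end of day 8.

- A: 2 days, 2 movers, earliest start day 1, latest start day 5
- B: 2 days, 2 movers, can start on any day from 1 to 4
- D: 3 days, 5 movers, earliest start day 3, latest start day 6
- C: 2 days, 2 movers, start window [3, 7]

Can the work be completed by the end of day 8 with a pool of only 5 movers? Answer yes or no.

yes

Schedule A@1, B@1, D@3, C@6: d1:4  d2:4  d3:5  d4:5  d5:5  d6:2  d7:2  d8:0 — peak 5 ≤ 5.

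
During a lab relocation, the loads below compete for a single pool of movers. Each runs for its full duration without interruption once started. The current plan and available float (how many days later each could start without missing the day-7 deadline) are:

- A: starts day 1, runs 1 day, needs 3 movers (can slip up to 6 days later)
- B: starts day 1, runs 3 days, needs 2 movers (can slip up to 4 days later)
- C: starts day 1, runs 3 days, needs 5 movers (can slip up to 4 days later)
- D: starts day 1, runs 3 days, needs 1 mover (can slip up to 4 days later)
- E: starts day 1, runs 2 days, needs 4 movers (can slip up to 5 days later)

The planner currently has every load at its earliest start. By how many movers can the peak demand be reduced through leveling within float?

9

Early-start peak: d1:15  d2:12  d3:8  d4:0  d5:0  d6:0  d7:0 ⇒ 15.
Leveled (A@1, B@1, C@4, D@4, E@2): d1:5  d2:6  d3:6  d4:6  d5:6  d6:6  d7:0 ⇒ 6.
Reduction 15 − 6 = 9.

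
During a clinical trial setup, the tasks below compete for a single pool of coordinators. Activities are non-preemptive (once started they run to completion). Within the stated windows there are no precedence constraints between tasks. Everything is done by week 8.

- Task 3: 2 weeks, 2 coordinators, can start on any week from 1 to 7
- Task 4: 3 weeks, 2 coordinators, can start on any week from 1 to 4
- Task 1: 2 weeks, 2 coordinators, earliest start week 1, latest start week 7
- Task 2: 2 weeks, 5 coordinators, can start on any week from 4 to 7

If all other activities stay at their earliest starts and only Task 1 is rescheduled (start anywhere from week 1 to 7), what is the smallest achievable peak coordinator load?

5

Task 1@1: w1:6  w2:6  w3:2  w4:5  w5:5  w6:0  w7:0  w8:0 → peak 6
Task 1@2: w1:4  w2:6  w3:4  w4:5  w5:5  w6:0  w7:0  w8:0 → peak 6
Task 1@3: w1:4  w2:4  w3:4  w4:7  w5:5  w6:0  w7:0  w8:0 → peak 7
Task 1@4: w1:4  w2:4  w3:2  w4:7  w5:7  w6:0  w7:0  w8:0 → peak 7
Task 1@5: w1:4  w2:4  w3:2  w4:5  w5:7  w6:2  w7:0  w8:0 → peak 7
Task 1@6: w1:4  w2:4  w3:2  w4:5  w5:5  w6:2  w7:2  w8:0 → peak 5
Task 1@7: w1:4  w2:4  w3:2  w4:5  w5:5  w6:0  w7:2  w8:2 → peak 5
Best is Task 1@6, peak 5.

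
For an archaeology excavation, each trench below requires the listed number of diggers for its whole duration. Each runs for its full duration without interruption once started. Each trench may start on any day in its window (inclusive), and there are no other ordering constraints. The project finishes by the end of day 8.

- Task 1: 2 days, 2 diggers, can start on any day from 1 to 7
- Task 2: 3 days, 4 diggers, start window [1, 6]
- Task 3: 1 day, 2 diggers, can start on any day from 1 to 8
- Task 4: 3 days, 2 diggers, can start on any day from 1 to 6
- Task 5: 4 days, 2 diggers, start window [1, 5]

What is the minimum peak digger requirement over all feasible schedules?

4

Early-start (Task 1@1, Task 2@1, Task 3@1, Task 4@1, Task 5@1) gives peak 12: d1:12  d2:10  d3:8  d4:2  d5:0  d6:0  d7:0  d8:0.
Shift Task 2→6, Task 4→3, Task 5→2.
Schedule Task 1@1, Task 2@6, Task 3@1, Task 4@3, Task 5@2: d1:4  d2:4  d3:4  d4:4  d5:4  d6:4  d7:4  d8:4 — peak 4.
Total digger-days = 32 over 8 days ⇒ peak ≥ ⌈32/8⌉ = 4, so 4 is optimal.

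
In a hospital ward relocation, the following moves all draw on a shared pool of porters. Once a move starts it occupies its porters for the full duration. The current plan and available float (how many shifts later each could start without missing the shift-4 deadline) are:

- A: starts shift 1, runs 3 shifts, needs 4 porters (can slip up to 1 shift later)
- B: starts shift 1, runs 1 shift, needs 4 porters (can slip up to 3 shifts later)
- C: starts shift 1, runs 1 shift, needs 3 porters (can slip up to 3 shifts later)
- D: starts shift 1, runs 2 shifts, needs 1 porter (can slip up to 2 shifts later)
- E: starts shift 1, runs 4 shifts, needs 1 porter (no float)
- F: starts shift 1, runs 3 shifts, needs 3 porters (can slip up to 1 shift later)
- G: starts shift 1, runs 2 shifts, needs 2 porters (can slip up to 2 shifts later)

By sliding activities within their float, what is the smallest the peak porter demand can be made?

Early-start (A@1, B@1, C@1, D@1, E@1, F@1, G@1) gives peak 18: s1:18  s2:11  s3:8  s4:1.
Shift C→4, F→2, G→3.
Schedule A@1, B@1, C@4, D@1, E@1, F@2, G@3: s1:10  s2:9  s3:10  s4:9 — peak 10.
Total porter-shifts = 38 over 4 shifts ⇒ peak ≥ ⌈38/4⌉ = 10, so 10 is optimal.

10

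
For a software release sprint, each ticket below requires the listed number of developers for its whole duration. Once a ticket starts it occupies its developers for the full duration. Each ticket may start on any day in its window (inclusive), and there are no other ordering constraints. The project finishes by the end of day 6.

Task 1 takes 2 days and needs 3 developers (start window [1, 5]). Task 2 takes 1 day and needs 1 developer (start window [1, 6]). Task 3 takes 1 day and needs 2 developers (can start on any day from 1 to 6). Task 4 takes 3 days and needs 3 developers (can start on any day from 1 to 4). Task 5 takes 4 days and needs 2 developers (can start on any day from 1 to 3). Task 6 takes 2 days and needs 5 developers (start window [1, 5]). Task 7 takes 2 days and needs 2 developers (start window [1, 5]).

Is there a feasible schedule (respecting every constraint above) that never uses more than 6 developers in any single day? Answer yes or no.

Total developer-days = 40; over 6 days the average is 40/6 > 6, so some day must exceed 6.

no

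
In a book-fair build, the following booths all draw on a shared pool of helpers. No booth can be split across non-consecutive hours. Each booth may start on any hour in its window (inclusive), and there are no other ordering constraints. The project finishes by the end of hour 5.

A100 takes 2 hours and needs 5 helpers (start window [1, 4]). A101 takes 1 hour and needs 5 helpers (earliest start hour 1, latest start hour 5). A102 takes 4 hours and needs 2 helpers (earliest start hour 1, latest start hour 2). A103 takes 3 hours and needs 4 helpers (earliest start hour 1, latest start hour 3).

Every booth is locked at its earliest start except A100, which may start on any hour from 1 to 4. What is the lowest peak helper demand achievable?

A100@1: h1:16  h2:11  h3:6  h4:2  h5:0 → peak 16
A100@2: h1:11  h2:11  h3:11  h4:2  h5:0 → peak 11
A100@3: h1:11  h2:6  h3:11  h4:7  h5:0 → peak 11
A100@4: h1:11  h2:6  h3:6  h4:7  h5:5 → peak 11
Best is A100@2, peak 11.

11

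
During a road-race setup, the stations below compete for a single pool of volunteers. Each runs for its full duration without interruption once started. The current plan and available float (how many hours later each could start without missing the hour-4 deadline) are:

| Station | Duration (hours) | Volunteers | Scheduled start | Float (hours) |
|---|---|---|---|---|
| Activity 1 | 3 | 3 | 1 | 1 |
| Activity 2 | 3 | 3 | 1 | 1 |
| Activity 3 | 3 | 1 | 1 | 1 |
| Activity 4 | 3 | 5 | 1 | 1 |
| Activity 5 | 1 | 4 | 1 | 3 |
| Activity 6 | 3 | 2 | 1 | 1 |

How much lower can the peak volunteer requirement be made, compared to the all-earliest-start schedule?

Early-start peak: h1:18  h2:14  h3:14  h4:0 ⇒ 18.
Leveled (Activity 1@1, Activity 2@1, Activity 3@1, Activity 4@1, Activity 5@4, Activity 6@1): h1:14  h2:14  h3:14  h4:4 ⇒ 14.
Reduction 18 − 14 = 4.

4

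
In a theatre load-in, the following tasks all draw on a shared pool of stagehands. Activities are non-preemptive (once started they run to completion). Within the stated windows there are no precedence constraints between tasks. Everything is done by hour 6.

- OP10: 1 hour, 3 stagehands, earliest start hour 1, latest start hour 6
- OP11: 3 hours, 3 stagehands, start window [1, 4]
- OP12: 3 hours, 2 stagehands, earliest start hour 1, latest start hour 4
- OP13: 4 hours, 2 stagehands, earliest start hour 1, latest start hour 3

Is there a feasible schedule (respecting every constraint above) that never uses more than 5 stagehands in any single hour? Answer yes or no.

yes

Schedule OP10@1, OP11@4, OP12@1, OP13@2: h1:5  h2:4  h3:4  h4:5  h5:5  h6:3 — peak 5 ≤ 5.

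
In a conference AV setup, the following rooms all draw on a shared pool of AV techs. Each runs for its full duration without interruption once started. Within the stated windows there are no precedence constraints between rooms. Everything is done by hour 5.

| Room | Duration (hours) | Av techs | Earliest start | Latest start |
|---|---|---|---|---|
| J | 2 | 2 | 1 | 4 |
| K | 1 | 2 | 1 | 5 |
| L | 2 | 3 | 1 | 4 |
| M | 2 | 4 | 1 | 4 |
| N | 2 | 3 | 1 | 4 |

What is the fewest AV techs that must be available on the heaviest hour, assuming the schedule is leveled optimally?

6

Early-start (J@1, K@1, L@1, M@1, N@1) gives peak 14: h1:14  h2:12  h3:0  h4:0  h5:0.
Shift L→4, M→2, N→4.
Schedule J@1, K@1, L@4, M@2, N@4: h1:4  h2:6  h3:4  h4:6  h5:6 — peak 6.
Total AV tech-hours = 26 over 5 hours ⇒ peak ≥ ⌈26/5⌉ = 6, so 6 is optimal.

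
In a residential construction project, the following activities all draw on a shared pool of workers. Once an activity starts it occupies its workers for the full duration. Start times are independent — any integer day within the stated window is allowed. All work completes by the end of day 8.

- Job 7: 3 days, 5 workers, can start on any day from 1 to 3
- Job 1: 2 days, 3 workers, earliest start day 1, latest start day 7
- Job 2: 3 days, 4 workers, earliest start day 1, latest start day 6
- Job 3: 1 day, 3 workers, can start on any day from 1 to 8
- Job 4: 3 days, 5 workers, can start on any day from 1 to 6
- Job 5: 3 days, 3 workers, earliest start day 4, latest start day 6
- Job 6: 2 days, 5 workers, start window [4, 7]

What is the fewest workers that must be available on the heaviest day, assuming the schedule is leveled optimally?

10

Early-start (Job 7@1, Job 1@1, Job 2@1, Job 3@1, Job 4@1, Job 5@4, Job 6@4) gives peak 20: d1:20  d2:17  d3:14  d4:8  d5:8  d6:3  d7:0  d8:0.
Shift Job 2→3, Job 3→4, Job 4→6, Job 6→7.
Schedule Job 7@1, Job 1@1, Job 2@3, Job 3@4, Job 4@6, Job 5@4, Job 6@7: d1:8  d2:8  d3:9  d4:10  d5:7  d6:8  d7:10  d8:10 — peak 10.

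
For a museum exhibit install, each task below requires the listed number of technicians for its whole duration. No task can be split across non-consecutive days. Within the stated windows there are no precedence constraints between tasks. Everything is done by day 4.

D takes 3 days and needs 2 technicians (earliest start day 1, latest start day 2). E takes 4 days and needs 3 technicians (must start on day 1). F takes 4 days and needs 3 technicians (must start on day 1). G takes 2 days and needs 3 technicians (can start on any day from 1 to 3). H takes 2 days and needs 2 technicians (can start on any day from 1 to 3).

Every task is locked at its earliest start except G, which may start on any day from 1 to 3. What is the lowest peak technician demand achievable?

G@1: d1:13  d2:13  d3:8  d4:6 → peak 13
G@2: d1:10  d2:13  d3:11  d4:6 → peak 13
G@3: d1:10  d2:10  d3:11  d4:9 → peak 11
Best is G@3, peak 11.

11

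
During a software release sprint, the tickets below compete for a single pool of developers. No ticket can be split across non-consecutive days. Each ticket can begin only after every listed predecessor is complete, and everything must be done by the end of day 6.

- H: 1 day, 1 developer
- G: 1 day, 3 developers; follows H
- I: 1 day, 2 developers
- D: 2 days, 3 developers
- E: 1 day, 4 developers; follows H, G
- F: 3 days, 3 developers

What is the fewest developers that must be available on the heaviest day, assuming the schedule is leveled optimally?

6

Early-start (H@1, G@2, I@1, D@1, E@3, F@1) gives peak 9: d1:9  d2:9  d3:7  d4:0  d5:0  d6:0.
Shift F→4.
Schedule H@1, G@2, I@1, D@1, E@3, F@4: d1:6  d2:6  d3:4  d4:3  d5:3  d6:3 — peak 6.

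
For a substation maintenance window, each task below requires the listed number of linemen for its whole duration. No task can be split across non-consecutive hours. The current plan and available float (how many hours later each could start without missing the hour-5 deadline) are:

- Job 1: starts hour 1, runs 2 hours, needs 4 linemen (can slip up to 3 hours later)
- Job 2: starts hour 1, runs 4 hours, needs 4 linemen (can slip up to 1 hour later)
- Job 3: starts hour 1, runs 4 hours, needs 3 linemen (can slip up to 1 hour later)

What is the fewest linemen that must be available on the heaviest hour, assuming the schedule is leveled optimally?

11

Schedule Job 1@1, Job 2@1, Job 3@1: h1:11  h2:11  h3:7  h4:7  h5:0 — peak 11.
No arrangement of the 16 feasible schedules does better.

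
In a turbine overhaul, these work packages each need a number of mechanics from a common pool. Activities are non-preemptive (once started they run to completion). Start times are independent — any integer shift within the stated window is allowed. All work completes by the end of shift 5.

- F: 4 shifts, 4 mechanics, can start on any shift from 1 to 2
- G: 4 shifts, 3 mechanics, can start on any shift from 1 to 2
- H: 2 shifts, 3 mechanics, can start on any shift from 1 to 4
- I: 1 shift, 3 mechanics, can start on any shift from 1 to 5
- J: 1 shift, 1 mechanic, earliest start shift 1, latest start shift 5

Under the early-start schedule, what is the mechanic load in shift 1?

14

At early start, shift 1 has: F, G, H, I, J.
Demand: 4 + 3 + 3 + 3 + 1 = 14.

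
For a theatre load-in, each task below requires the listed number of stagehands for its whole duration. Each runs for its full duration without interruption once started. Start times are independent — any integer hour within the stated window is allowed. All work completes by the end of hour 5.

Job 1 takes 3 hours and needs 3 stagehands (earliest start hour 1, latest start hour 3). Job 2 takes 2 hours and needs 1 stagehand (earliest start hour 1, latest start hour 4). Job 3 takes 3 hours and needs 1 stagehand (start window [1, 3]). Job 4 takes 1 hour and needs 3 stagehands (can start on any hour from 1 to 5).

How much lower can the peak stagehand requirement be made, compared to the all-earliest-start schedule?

Early-start peak: h1:8  h2:5  h3:4  h4:0  h5:0 ⇒ 8.
Leveled (Job 1@1, Job 2@1, Job 3@3, Job 4@4): h1:4  h2:4  h3:4  h4:4  h5:1 ⇒ 4.
Reduction 8 − 4 = 4.

4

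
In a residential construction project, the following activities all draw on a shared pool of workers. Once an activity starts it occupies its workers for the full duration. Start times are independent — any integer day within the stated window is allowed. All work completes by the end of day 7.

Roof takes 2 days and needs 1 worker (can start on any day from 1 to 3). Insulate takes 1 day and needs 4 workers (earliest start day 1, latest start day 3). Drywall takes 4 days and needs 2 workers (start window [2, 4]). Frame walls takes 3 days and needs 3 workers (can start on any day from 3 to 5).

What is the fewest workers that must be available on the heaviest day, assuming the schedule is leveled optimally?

5

Schedule Roof@1, Insulate@1, Drywall@2, Frame walls@3: d1:5  d2:3  d3:5  d4:5  d5:5  d6:0  d7:0 — peak 5.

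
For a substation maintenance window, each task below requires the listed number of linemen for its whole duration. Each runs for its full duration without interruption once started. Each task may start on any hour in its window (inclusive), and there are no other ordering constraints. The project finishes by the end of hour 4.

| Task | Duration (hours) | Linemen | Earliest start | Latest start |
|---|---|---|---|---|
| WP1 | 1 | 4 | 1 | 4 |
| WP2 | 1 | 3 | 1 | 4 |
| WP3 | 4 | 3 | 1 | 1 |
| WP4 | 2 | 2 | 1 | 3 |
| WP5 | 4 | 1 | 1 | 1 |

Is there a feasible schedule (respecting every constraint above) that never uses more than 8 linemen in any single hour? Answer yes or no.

yes

Schedule WP1@1, WP2@2, WP3@1, WP4@3, WP5@1: h1:8  h2:7  h3:6  h4:6 — peak 8 ≤ 8.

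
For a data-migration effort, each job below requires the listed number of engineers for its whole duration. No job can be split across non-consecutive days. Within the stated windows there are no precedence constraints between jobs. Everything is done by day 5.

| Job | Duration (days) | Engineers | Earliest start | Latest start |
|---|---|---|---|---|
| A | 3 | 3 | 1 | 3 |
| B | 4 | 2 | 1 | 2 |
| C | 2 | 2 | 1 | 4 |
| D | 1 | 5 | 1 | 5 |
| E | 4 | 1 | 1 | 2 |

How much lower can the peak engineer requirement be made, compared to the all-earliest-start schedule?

Early-start peak: d1:13  d2:8  d3:6  d4:3  d5:0 ⇒ 13.
Leveled (A@1, B@1, C@4, D@5, E@1): d1:6  d2:6  d3:6  d4:5  d5:7 ⇒ 7.
Reduction 13 − 7 = 6.

6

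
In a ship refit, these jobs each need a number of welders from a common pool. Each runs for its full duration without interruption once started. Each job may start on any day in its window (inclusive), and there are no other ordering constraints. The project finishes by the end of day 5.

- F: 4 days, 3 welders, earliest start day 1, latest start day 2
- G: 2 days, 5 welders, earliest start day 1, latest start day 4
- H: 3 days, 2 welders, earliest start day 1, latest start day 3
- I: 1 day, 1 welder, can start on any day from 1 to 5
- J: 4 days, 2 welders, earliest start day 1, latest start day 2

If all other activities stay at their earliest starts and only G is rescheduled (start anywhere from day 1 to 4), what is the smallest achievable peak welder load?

G@1: d1:13  d2:12  d3:7  d4:5  d5:0 → peak 13
G@2: d1:8  d2:12  d3:12  d4:5  d5:0 → peak 12
G@3: d1:8  d2:7  d3:12  d4:10  d5:0 → peak 12
G@4: d1:8  d2:7  d3:7  d4:10  d5:5 → peak 10
Best is G@4, peak 10.

10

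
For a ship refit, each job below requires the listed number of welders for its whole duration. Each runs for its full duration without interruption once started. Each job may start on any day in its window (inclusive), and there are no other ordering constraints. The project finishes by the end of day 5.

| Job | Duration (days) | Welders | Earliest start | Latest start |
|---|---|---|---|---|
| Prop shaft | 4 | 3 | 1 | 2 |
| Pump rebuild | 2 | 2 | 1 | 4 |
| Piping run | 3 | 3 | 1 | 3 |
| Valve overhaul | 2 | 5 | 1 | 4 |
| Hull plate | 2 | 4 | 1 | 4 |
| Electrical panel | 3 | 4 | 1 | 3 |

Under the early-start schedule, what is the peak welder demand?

Early-start schedule: Prop shaft@1, Pump rebuild@1, Piping run@1, Valve overhaul@1, Hull plate@1, Electrical panel@1.
Load per day: day 1: 21, day 2: 21, day 3: 10, day 4: 3, day 5: 0.
Peak is 21.

21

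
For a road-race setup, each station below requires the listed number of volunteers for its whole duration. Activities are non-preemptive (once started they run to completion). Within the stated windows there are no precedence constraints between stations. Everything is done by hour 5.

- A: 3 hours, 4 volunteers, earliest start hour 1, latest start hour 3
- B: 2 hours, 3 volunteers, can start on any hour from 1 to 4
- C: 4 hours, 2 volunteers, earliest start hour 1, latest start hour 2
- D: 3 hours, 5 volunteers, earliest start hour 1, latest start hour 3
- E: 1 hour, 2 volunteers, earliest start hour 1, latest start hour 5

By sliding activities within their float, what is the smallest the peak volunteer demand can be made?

Early-start (A@1, B@1, C@1, D@1, E@1) gives peak 16: h1:16  h2:14  h3:11  h4:2  h5:0.
Shift D→3.
Schedule A@1, B@1, C@1, D@3, E@1: h1:11  h2:9  h3:11  h4:7  h5:5 — peak 11.

11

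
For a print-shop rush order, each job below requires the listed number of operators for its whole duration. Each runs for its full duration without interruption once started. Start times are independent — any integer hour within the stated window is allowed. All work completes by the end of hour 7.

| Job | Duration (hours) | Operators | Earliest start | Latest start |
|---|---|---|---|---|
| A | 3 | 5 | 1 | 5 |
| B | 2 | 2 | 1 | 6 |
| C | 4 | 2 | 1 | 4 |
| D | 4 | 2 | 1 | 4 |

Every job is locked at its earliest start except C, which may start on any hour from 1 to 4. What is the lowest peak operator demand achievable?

9

C@1: h1:11  h2:11  h3:9  h4:4  h5:0  h6:0  h7:0 → peak 11
C@2: h1:9  h2:11  h3:9  h4:4  h5:2  h6:0  h7:0 → peak 11
C@3: h1:9  h2:9  h3:9  h4:4  h5:2  h6:2  h7:0 → peak 9
C@4: h1:9  h2:9  h3:7  h4:4  h5:2  h6:2  h7:2 → peak 9
Best is C@3, peak 9.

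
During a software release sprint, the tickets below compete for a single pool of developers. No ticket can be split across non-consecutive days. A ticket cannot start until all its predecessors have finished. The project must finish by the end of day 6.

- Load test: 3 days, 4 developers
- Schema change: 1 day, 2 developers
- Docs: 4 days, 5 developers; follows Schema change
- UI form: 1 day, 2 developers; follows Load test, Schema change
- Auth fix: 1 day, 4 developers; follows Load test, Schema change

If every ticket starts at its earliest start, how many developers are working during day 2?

9

At early start, day 2 has: Load test, Docs.
Demand: 4 + 5 = 9.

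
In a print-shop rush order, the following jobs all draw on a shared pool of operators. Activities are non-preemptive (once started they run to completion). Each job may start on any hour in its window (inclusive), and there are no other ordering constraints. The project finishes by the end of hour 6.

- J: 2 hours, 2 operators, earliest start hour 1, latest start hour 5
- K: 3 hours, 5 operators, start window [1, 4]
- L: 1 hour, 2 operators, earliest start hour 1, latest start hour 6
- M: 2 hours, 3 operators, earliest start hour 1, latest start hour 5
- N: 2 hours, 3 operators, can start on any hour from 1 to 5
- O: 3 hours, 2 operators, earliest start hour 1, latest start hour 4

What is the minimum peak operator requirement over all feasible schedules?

8

Early-start (J@1, K@1, L@1, M@1, N@1, O@1) gives peak 17: h1:17  h2:15  h3:7  h4:0  h5:0  h6:0.
Shift L→3, M→4, N→4, O→4.
Schedule J@1, K@1, L@3, M@4, N@4, O@4: h1:7  h2:7  h3:7  h4:8  h5:8  h6:2 — peak 8.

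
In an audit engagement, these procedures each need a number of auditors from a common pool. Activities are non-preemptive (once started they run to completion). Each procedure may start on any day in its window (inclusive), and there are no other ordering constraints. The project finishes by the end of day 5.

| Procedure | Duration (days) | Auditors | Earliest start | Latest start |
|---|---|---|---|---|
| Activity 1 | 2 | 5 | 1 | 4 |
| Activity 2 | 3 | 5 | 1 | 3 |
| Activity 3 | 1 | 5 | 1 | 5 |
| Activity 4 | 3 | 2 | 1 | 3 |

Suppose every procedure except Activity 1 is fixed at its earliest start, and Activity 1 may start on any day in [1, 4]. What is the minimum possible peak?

Activity 1@1: d1:17  d2:12  d3:7  d4:0  d5:0 → peak 17
Activity 1@2: d1:12  d2:12  d3:12  d4:0  d5:0 → peak 12
Activity 1@3: d1:12  d2:7  d3:12  d4:5  d5:0 → peak 12
Activity 1@4: d1:12  d2:7  d3:7  d4:5  d5:5 → peak 12
Best is Activity 1@2, peak 12.

12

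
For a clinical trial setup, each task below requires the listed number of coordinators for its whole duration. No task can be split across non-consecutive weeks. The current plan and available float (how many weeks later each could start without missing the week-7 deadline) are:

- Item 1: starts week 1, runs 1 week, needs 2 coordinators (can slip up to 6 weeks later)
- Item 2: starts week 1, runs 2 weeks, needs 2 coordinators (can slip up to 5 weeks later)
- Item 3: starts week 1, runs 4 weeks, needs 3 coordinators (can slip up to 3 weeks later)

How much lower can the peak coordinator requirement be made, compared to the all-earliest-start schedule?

4

Early-start peak: w1:7  w2:5  w3:3  w4:3  w5:0  w6:0  w7:0 ⇒ 7.
Leveled (Item 1@1, Item 2@2, Item 3@4): w1:2  w2:2  w3:2  w4:3  w5:3  w6:3  w7:3 ⇒ 3.
Reduction 7 − 3 = 4.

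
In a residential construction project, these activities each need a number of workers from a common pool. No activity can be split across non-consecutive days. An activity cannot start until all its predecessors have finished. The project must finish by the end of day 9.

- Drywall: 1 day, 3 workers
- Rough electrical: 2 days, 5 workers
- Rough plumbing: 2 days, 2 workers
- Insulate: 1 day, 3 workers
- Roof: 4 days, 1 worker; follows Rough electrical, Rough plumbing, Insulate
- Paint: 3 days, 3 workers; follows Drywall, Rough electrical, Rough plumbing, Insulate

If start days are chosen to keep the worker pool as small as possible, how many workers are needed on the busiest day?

5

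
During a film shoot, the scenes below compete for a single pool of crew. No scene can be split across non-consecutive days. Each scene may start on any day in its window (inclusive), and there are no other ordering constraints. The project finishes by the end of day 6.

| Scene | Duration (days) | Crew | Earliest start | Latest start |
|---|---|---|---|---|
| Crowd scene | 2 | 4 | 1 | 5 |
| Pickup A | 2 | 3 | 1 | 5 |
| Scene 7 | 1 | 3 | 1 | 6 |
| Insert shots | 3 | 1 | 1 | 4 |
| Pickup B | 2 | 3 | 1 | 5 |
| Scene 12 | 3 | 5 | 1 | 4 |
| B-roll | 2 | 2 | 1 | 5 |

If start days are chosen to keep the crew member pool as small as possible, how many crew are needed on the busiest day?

Early-start (Crowd scene@1, Pickup A@1, Scene 7@1, Insert shots@1, Pickup B@1, Scene 12@1, B-roll@1) gives peak 21: d1:21  d2:18  d3:6  d4:0  d5:0  d6:0.
Shift Scene 7→3, Pickup B→3, Scene 12→4, B-roll→5.
Schedule Crowd scene@1, Pickup A@1, Scene 7@3, Insert shots@1, Pickup B@3, Scene 12@4, B-roll@5: d1:8  d2:8  d3:7  d4:8  d5:7  d6:7 — peak 8.
Total crew member-days = 45 over 6 days ⇒ peak ≥ ⌈45/6⌉ = 8, so 8 is optimal.

8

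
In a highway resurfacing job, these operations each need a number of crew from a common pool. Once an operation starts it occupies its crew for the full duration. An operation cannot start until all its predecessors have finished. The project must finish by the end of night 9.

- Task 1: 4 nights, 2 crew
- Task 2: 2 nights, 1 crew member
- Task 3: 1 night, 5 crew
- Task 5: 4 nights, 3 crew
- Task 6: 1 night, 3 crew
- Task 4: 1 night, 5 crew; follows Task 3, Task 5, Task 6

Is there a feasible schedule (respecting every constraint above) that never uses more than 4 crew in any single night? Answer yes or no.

The minimum achievable peak is 5; 4 < 5, so no feasible schedule stays within the cap.

no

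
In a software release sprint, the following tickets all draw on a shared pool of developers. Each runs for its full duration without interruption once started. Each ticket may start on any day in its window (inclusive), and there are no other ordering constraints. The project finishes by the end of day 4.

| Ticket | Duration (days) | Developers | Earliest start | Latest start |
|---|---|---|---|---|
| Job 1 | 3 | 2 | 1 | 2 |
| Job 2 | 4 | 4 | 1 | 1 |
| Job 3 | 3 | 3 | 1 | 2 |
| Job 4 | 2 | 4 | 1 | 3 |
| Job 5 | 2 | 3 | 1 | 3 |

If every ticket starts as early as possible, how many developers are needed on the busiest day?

16

Early-start schedule: Job 1@1, Job 2@1, Job 3@1, Job 4@1, Job 5@1.
Load per day: day 1: 16, day 2: 16, day 3: 9, day 4: 4.
Peak is 16.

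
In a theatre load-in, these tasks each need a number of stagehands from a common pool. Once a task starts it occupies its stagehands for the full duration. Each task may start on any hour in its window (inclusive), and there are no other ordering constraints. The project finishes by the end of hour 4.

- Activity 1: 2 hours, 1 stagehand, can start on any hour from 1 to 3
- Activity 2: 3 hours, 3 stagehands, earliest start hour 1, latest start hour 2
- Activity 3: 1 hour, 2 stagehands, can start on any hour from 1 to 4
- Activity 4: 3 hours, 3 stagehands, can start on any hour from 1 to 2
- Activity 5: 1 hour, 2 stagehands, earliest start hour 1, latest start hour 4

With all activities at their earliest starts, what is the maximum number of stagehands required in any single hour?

11

Early-start schedule: Activity 1@1, Activity 2@1, Activity 3@1, Activity 4@1, Activity 5@1.
Load per hour: hour 1: 11, hour 2: 7, hour 3: 6, hour 4: 0.
Peak is 11.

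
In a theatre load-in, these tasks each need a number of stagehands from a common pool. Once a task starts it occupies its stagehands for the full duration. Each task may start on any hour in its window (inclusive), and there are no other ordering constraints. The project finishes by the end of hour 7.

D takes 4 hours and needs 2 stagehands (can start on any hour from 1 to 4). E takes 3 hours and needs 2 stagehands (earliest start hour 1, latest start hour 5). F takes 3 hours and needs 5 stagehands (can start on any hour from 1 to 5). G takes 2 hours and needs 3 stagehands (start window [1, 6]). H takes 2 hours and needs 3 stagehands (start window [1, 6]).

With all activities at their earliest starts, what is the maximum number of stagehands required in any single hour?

Early-start schedule: D@1, E@1, F@1, G@1, H@1.
Load per hour: hour 1: 15, hour 2: 15, hour 3: 9, hour 4: 2, hour 5: 0, hour 6: 0, hour 7: 0.
Peak is 15.

15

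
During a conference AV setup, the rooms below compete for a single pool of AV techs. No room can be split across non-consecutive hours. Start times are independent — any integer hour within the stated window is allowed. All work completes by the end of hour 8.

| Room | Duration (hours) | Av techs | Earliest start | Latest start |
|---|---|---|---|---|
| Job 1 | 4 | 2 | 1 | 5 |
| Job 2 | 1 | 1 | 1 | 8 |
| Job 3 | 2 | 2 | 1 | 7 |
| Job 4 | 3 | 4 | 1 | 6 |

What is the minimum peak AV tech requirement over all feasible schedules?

4

Early-start (Job 1@1, Job 2@1, Job 3@1, Job 4@1) gives peak 9: h1:9  h2:8  h3:6  h4:2  h5:0  h6:0  h7:0  h8:0.
Shift Job 3→2, Job 4→5.
Schedule Job 1@1, Job 2@1, Job 3@2, Job 4@5: h1:3  h2:4  h3:4  h4:2  h5:4  h6:4  h7:4  h8:0 — peak 4.
Total AV tech-hours = 25 over 8 hours ⇒ peak ≥ ⌈25/8⌉ = 4, so 4 is optimal.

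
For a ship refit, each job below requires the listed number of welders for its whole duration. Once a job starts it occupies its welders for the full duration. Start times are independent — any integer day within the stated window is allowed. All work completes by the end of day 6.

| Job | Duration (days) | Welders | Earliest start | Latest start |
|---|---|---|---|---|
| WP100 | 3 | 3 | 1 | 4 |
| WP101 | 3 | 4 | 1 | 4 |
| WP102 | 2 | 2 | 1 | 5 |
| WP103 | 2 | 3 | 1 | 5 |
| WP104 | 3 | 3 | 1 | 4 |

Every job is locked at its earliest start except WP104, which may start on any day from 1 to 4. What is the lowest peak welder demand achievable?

WP104@1: d1:15  d2:15  d3:10  d4:0  d5:0  d6:0 → peak 15
WP104@2: d1:12  d2:15  d3:10  d4:3  d5:0  d6:0 → peak 15
WP104@3: d1:12  d2:12  d3:10  d4:3  d5:3  d6:0 → peak 12
WP104@4: d1:12  d2:12  d3:7  d4:3  d5:3  d6:3 → peak 12
Best is WP104@3, peak 12.

12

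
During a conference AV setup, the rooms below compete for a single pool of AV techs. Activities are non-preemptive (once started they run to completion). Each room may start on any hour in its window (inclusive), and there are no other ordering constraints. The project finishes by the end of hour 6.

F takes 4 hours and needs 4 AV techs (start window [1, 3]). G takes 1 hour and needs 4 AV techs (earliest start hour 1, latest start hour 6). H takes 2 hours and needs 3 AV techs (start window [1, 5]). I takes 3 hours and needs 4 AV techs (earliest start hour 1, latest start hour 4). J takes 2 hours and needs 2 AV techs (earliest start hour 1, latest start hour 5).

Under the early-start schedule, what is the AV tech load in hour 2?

13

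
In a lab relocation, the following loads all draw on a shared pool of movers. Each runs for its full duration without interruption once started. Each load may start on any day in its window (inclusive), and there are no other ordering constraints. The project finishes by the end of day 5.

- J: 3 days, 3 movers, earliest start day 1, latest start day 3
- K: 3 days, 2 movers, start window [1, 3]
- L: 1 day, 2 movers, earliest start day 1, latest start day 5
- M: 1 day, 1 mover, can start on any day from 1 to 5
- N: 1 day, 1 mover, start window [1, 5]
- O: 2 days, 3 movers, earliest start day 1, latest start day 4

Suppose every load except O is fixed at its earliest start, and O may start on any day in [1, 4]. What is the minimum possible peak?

O@1: d1:12  d2:8  d3:5  d4:0  d5:0 → peak 12
O@2: d1:9  d2:8  d3:8  d4:0  d5:0 → peak 9
O@3: d1:9  d2:5  d3:8  d4:3  d5:0 → peak 9
O@4: d1:9  d2:5  d3:5  d4:3  d5:3 → peak 9
Best is O@2, peak 9.

9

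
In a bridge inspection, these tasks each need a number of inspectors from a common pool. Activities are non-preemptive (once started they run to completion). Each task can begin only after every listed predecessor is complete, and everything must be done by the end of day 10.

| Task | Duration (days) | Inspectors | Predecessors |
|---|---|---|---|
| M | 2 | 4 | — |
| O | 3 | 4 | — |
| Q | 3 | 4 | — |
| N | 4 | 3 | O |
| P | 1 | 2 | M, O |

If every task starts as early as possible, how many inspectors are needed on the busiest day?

12

Early-start schedule: M@1, O@1, Q@1, N@4, P@4.
Load per day: day 1: 12, day 2: 12, day 3: 8, day 4: 5, day 5: 3, day 6: 3, day 7: 3, day 8: 0, day 9: 0, day 10: 0.
Peak is 12.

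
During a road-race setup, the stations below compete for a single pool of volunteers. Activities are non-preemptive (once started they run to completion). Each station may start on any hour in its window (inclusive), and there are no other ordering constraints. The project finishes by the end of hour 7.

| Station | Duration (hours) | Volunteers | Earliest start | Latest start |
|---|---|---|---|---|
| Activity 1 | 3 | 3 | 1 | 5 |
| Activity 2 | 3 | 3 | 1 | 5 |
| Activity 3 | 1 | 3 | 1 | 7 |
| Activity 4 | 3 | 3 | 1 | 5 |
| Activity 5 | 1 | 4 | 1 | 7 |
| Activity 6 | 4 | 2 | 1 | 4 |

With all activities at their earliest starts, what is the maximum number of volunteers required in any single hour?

18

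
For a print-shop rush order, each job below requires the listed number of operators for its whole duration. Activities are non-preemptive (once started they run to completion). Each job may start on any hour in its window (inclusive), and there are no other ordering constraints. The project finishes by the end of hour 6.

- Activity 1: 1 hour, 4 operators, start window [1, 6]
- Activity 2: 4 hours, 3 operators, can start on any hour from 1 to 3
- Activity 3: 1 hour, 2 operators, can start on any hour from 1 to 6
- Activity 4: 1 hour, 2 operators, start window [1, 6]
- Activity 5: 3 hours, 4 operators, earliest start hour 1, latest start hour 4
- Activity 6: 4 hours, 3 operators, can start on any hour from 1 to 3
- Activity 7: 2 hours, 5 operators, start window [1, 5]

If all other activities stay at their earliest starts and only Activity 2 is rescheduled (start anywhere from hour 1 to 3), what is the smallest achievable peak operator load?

Activity 2@1: h1:23  h2:15  h3:10  h4:6  h5:0  h6:0 → peak 23
Activity 2@2: h1:20  h2:15  h3:10  h4:6  h5:3  h6:0 → peak 20
Activity 2@3: h1:20  h2:12  h3:10  h4:6  h5:3  h6:3 → peak 20
Best is Activity 2@2, peak 20.

20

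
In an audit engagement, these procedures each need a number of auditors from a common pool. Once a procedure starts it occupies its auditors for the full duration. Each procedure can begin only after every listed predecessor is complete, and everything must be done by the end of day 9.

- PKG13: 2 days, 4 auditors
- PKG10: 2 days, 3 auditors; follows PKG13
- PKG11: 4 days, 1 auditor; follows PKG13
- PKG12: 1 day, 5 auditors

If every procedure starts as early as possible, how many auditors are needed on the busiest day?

9

Early-start schedule: PKG13@1, PKG10@3, PKG11@3, PKG12@1.
Load per day: day 1: 9, day 2: 4, day 3: 4, day 4: 4, day 5: 1, day 6: 1, day 7: 0, day 8: 0, day 9: 0.
Peak is 9.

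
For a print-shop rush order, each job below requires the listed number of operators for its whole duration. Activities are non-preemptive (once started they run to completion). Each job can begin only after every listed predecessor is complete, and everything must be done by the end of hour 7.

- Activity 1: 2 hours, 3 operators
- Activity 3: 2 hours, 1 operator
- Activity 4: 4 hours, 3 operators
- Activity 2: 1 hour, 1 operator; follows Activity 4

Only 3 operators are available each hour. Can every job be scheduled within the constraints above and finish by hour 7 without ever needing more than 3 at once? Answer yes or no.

The minimum achievable peak is 4; 3 < 4, so no feasible schedule stays within the cap.

no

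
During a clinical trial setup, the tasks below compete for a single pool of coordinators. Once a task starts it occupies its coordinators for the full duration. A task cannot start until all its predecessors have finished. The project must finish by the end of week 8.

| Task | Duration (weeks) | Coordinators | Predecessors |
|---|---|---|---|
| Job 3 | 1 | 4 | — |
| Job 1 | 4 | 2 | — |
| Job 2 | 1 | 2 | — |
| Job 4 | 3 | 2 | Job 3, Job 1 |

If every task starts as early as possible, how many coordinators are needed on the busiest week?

Early-start schedule: Job 3@1, Job 1@1, Job 2@1, Job 4@5.
Load per week: week 1: 8, week 2: 2, week 3: 2, week 4: 2, week 5: 2, week 6: 2, week 7: 2, week 8: 0.
Peak is 8.

8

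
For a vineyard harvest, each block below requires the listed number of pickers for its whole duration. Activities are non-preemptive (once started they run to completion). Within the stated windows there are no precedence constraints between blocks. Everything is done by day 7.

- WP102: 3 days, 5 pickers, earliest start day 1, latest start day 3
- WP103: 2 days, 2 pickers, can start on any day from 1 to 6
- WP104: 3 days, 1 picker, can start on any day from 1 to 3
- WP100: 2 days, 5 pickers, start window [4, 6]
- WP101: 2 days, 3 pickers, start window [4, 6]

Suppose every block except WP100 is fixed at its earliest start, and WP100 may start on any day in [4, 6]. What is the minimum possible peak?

8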